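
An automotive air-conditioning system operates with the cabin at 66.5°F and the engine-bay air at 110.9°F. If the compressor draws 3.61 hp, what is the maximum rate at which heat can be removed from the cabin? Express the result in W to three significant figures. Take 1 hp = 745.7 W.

In absolute terms T_C = 292.32 K and T_H = 316.98 K, so ΔT = 24.67 K.
COP_Carnot = T_C/ΔT = 292.32/24.67 = 11.85.
Q̇_max = COP_Carnot × Ẇ = 11.85 × 3.610 hp = 42.78 hp = 31900 W.

31900 W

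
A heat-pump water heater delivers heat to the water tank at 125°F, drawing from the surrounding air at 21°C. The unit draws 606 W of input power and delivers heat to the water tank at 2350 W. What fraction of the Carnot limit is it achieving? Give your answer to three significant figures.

0.366

COP_actual = Q̇_H/Ẇ = 2350/606.0 = 3.878.
In absolute terms T_C = 294.15 K and T_H = 324.82 K, so ΔT = 30.67 K.
COP_Carnot = T_H/ΔT = 324.82/30.67 = 10.59.
η_II = COP_actual/COP_Carnot = 3.878/10.59 = 0.3661.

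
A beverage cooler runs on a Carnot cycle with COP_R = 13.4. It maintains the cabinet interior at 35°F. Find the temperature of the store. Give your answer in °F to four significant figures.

71.92 °F

COP_R = T_C/(T_H − T_C) gives T_H − T_C = T_C/COP.
With T_C = 274.82 K, T_H = 274.82 × (1 + 1/13.4) = 295.33 K.
Converting, 295.33 K = 71.92°F.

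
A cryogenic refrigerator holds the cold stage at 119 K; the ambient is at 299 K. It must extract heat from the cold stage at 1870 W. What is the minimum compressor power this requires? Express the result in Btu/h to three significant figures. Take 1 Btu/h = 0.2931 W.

The reservoir spacing is ΔT = 299 − 119 = 180.0 K.
COP_Carnot = T_C/ΔT = 119.00/180.0 = 0.6611.
Ẇ_min = Q̇/COP_Carnot = 1870/0.6611 = 2829 W = 9651 Btu/h.

9650 Btu/h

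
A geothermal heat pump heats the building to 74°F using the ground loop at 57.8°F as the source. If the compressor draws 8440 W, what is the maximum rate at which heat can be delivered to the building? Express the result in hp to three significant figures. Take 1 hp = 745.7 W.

373 hp

In absolute terms T_C = 287.48 K and T_H = 296.48 K, so ΔT = 9.000 K.
COP_Carnot = T_H/ΔT = 296.48/9.000 = 32.94.
Q̇_max = COP_Carnot × Ẇ = 32.94 × 8440 W = 278000 W = 372.9 hp.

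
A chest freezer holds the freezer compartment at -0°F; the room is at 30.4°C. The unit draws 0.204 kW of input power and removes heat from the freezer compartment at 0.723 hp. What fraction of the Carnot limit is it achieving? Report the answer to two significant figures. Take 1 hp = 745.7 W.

0.50

Converting, Q̇_C = 0.7230 hp = 0.5391 kW, so COP_actual = Q̇_C/Ẇ = 0.5391/0.2040 = 2.643.
In absolute terms T_C = 255.37 K and T_H = 303.55 K, so ΔT = 48.18 K.
COP_Carnot = T_C/ΔT = 255.37/48.18 = 5.301.
η_II = COP_actual/COP_Carnot = 2.643/5.301 = 0.4986.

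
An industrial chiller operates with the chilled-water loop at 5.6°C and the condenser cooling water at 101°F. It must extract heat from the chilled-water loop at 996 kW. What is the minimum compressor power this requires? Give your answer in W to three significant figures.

117000 W

In absolute terms T_C = 278.75 K and T_H = 311.48 K, so ΔT = 32.73 K.
COP_Carnot = T_C/ΔT = 278.75/32.73 = 8.516.
Ẇ_min = Q̇/COP_Carnot = 996.0/8.516 = 117.0 kW = 117000 W.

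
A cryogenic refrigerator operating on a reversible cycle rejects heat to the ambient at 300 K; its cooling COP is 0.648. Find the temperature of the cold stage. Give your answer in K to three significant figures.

118 K

For a Carnot refrigerator COP_R = T_C/(T_H − T_C), so T_C = COP·T_H/(1 + COP).
With T_H = 300.00 K, T_C = 0.648 × 300.00/1.648 = 117.96 K.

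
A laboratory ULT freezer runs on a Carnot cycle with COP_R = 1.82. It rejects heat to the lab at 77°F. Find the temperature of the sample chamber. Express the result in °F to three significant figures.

For a Carnot refrigerator COP_R = T_C/(T_H − T_C), so T_C = COP·T_H/(1 + COP).
With T_H = 298.15 K, T_C = 1.82 × 298.15/2.820 = 192.42 K.
Converting, 192.42 K = -113.31°F.

-113 °F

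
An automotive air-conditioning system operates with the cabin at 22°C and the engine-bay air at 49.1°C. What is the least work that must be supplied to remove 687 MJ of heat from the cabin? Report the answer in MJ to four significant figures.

63.08 MJ

In absolute terms T_C = 295.15 K and T_H = 322.25 K, so ΔT = 27.10 K.
The reversible limit is COP_R = T_C/ΔT = 10.89, so W_min = Q_C/COP = Q_C·ΔT/T_C.
W_min = 687.0 × 27.10/295.15 = 63.08 MJ.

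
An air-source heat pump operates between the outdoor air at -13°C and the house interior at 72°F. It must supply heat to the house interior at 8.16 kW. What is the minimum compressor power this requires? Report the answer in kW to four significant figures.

In absolute terms T_C = 260.15 K and T_H = 295.37 K, so ΔT = 35.22 K.
COP_Carnot = T_H/ΔT = 295.37/35.22 = 8.386.
Ẇ_min = Q̇/COP_Carnot = 8.160/8.386 = 0.9731 kW.

0.9731 kW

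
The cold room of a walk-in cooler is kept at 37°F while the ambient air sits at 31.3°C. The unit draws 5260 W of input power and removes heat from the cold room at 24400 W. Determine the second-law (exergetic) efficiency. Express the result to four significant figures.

0.4795

COP_actual = Q̇_C/Ẇ = 24400/5260 = 4.639.
In absolute terms T_C = 275.93 K and T_H = 304.45 K, so ΔT = 28.52 K.
COP_Carnot = T_C/ΔT = 275.93/28.52 = 9.674.
η_II = COP_actual/COP_Carnot = 4.639/9.674 = 0.4795.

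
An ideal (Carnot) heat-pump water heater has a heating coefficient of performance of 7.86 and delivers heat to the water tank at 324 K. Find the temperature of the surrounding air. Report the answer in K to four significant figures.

COP_HP = T_H/(T_H − T_C) gives T_H − T_C = T_H/COP.
With T_H = 324.00 K, T_C = 324.00 × (1 − 1/7.86) = 282.78 K.

282.8 K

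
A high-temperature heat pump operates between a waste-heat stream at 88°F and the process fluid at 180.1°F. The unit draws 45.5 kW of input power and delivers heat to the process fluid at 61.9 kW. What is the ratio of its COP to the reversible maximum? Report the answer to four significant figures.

COP_actual = Q̇_H/Ẇ = 61.90/45.50 = 1.360.
In absolute terms T_C = 304.26 K and T_H = 355.43 K, so ΔT = 51.17 K.
COP_Carnot = T_H/ΔT = 355.43/51.17 = 6.946.
η_II = COP_actual/COP_Carnot = 1.360/6.946 = 0.1958.

0.1958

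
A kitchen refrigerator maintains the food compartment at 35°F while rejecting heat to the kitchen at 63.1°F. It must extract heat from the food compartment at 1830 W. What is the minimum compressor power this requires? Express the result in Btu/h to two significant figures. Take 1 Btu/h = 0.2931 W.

In absolute terms T_C = 274.82 K and T_H = 290.43 K, so ΔT = 15.61 K.
COP_Carnot = T_C/ΔT = 274.82/15.61 = 17.60.
Ẇ_min = Q̇/COP_Carnot = 1830/17.60 = 104.0 W = 354.7 Btu/h.

350 Btu/h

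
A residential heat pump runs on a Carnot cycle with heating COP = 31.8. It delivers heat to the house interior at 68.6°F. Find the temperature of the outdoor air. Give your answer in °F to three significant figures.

52.0 °F

COP_HP = T_H/(T_H − T_C) gives T_H − T_C = T_H/COP.
With T_H = 293.48 K, T_C = 293.48 × (1 − 1/31.8) = 284.25 K.
Converting, 284.25 K = 51.99°F.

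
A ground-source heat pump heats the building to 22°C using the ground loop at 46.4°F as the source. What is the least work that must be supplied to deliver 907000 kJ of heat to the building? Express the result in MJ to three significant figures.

43.0 MJ

In absolute terms T_C = 281.15 K and T_H = 295.15 K, so ΔT = 14.00 K.
The reversible limit is COP_HP = T_H/ΔT = 21.08, so W_min = Q_H/COP = Q_H·ΔT/T_H.
W_min = 907000 × 14.00/295.15 = 43020 kJ = 43.02 MJ.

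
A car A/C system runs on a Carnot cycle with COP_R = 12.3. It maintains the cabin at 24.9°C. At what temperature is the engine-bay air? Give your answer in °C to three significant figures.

49.1 °C

COP_R = T_C/(T_H − T_C) gives T_H − T_C = T_C/COP.
With T_C = 298.05 K, T_H = 298.05 × (1 + 1/12.3) = 322.28 K.
Converting, 322.28 K = 49.13°C.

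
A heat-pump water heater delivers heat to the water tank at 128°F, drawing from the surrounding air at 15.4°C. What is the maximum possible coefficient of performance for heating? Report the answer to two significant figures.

In absolute terms T_C = 288.55 K and T_H = 326.48 K, so ΔT = 37.93 K.
For a reversible cycle, COP_Carnot = T_H/ΔT = 326.48/37.93 = 8.607.

8.6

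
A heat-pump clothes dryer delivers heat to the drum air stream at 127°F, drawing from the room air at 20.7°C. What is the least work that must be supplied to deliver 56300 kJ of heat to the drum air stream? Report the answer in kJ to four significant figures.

5541 kJ

In absolute terms T_C = 293.85 K and T_H = 325.93 K, so ΔT = 32.08 K.
The reversible limit is COP_HP = T_H/ΔT = 10.16, so W_min = Q_H/COP = Q_H·ΔT/T_H.
W_min = 56300 × 32.08/325.93 = 5541 kJ.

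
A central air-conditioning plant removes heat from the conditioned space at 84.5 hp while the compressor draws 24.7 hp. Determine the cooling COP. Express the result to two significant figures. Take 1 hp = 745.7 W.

3.4

The first law gives Q̇_H = Q̇_C + Ẇ, so the three rates are Q̇_C = 84.50, Q̇_H = 109.2, Ẇ = 24.70 hp.
COP_R = Q̇_C/Ẇ = 84.50/24.70 = 3.421.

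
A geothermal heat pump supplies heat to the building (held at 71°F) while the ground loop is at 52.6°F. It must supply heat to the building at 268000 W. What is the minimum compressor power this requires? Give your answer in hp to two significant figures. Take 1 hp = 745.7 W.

12 hp

In absolute terms T_C = 284.59 K and T_H = 294.82 K, so ΔT = 10.22 K.
COP_Carnot = T_H/ΔT = 294.82/10.22 = 28.84.
Ẇ_min = Q̇/COP_Carnot = 268000/28.84 = 9292 W = 12.46 hp.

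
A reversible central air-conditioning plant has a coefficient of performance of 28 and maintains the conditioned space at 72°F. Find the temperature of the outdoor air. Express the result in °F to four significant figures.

COP_R = T_C/(T_H − T_C) gives T_H − T_C = T_C/COP.
With T_C = 295.37 K, T_H = 295.37 × (1 + 1/28) = 305.92 K.
Converting, 305.92 K = 90.99°F.

90.99 °F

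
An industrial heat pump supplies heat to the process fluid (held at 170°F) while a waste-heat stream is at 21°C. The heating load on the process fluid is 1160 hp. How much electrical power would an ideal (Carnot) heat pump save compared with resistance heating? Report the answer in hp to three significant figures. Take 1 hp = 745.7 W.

In absolute terms T_C = 294.15 K and T_H = 349.82 K, so ΔT = 55.67 K.
COP_Carnot = T_H/ΔT = 349.82/55.67 = 6.284.
Resistance heating needs Ẇ_res = Q̇_H = 1160 hp; the reversible heat pump needs only Ẇ_hp = Q̇_H/COP = 184.6 hp.
Saving = 1160 − 184.6 = 975.4 hp.

975 hp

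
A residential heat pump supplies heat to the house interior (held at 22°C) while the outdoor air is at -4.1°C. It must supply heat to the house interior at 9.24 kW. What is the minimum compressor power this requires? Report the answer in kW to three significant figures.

In absolute terms T_C = 269.05 K and T_H = 295.15 K, so ΔT = 26.10 K.
COP_Carnot = T_H/ΔT = 295.15/26.10 = 11.31.
Ẇ_min = Q̇/COP_Carnot = 9.240/11.31 = 0.8171 kW.

0.817 kW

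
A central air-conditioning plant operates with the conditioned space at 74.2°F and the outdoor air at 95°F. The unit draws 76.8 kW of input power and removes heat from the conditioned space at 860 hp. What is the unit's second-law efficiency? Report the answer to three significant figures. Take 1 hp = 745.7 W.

Converting, Q̇_C = 860.0 hp = 641.3 kW, so COP_actual = Q̇_C/Ẇ = 641.3/76.80 = 8.350.
In absolute terms T_C = 296.59 K and T_H = 308.15 K, so ΔT = 11.56 K.
COP_Carnot = T_C/ΔT = 296.59/11.56 = 25.67.
η_II = COP_actual/COP_Carnot = 8.350/25.67 = 0.3253.

0.325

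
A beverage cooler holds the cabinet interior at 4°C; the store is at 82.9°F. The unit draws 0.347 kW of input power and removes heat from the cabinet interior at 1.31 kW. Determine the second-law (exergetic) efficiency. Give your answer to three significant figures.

0.331

COP_actual = Q̇_C/Ẇ = 1.310/0.3470 = 3.775.
In absolute terms T_C = 277.15 K and T_H = 301.43 K, so ΔT = 24.28 K.
COP_Carnot = T_C/ΔT = 277.15/24.28 = 11.42.
η_II = COP_actual/COP_Carnot = 3.775/11.42 = 0.3307.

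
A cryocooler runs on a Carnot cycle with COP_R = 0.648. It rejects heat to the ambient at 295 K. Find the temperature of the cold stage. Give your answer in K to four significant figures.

116.0 K

For a Carnot refrigerator COP_R = T_C/(T_H − T_C), so T_C = COP·T_H/(1 + COP).
With T_H = 295.00 K, T_C = 0.648 × 295.00/1.648 = 116.00 K.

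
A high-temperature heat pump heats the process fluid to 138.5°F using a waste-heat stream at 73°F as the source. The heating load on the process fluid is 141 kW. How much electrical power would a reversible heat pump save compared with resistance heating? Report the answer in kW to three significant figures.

126 kW

In absolute terms T_C = 295.93 K and T_H = 332.32 K, so ΔT = 36.39 K.
COP_Carnot = T_H/ΔT = 332.32/36.39 = 9.132.
Resistance heating needs Ẇ_res = Q̇_H = 141.0 kW; the reversible heat pump needs only Ẇ_hp = Q̇_H/COP = 15.44 kW.
Saving = 141.0 − 15.44 = 125.6 kW.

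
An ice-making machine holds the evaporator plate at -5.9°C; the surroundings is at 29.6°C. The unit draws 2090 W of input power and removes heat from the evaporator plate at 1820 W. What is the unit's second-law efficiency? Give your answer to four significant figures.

COP_actual = Q̇_C/Ẇ = 1820/2090 = 0.8708.
In absolute terms T_C = 267.25 K and T_H = 302.75 K, so ΔT = 35.50 K.
COP_Carnot = T_C/ΔT = 267.25/35.50 = 7.528.
η_II = COP_actual/COP_Carnot = 0.8708/7.528 = 0.1157.

0.1157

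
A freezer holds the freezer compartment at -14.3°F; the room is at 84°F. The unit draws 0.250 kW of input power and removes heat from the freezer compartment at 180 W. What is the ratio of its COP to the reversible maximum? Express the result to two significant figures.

Converting, Q̇_C = 180.0 W = 0.1800 kW, so COP_actual = Q̇_C/Ẇ = 0.1800/0.2500 = 0.7200.
In absolute terms T_C = 247.43 K and T_H = 302.04 K, so ΔT = 54.61 K.
COP_Carnot = T_C/ΔT = 247.43/54.61 = 4.531.
η_II = COP_actual/COP_Carnot = 0.7200/4.531 = 0.1589.

0.16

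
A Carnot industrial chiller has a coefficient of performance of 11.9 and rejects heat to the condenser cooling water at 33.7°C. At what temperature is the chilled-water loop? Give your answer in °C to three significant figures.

For a Carnot refrigerator COP_R = T_C/(T_H − T_C), so T_C = COP·T_H/(1 + COP).
With T_H = 306.85 K, T_C = 11.9 × 306.85/12.90 = 283.06 K.
Converting, 283.06 K = 9.91°C.

9.91 °C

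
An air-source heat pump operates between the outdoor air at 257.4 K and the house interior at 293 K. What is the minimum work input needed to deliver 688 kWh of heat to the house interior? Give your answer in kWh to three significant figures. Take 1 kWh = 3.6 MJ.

83.6 kWh

The reservoir spacing is ΔT = 293 − 257.4 = 35.60 K.
The reversible limit is COP_HP = T_H/ΔT = 8.230, so W_min = Q_H/COP = Q_H·ΔT/T_H.
W_min = 688.0 × 35.60/293.00 = 83.59 kWh.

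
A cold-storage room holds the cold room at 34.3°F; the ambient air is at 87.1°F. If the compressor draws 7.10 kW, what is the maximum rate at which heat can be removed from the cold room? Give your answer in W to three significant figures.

In absolute terms T_C = 274.43 K and T_H = 303.76 K, so ΔT = 29.33 K.
COP_Carnot = T_C/ΔT = 274.43/29.33 = 9.355.
Q̇_max = COP_Carnot × Ẇ = 9.355 × 7.100 kW = 66.42 kW = 66420 W.

66400 W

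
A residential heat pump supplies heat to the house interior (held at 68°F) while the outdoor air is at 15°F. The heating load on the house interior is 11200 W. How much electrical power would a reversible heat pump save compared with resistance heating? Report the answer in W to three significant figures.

10100 W

In absolute terms T_C = 263.71 K and T_H = 293.15 K, so ΔT = 29.44 K.
COP_Carnot = T_H/ΔT = 293.15/29.44 = 9.956.
Resistance heating needs Ẇ_res = Q̇_H = 11200 W; the reversible heat pump needs only Ẇ_hp = Q̇_H/COP = 1125 W.
Saving = 11200 − 1125 = 10080 W.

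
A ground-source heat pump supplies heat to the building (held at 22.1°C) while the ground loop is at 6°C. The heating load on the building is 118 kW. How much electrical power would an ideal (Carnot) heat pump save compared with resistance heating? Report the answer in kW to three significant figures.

In absolute terms T_C = 279.15 K and T_H = 295.25 K, so ΔT = 16.10 K.
COP_Carnot = T_H/ΔT = 295.25/16.10 = 18.34.
Resistance heating needs Ẇ_res = Q̇_H = 118.0 kW; the reversible heat pump needs only Ẇ_hp = Q̇_H/COP = 6.435 kW.
Saving = 118.0 − 6.435 = 111.6 kW.

112 kW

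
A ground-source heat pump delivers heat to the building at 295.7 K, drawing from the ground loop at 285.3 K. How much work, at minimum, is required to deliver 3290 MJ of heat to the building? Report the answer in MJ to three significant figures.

116 MJ

The reservoir spacing is ΔT = 295.7 − 285.3 = 10.40 K.
The reversible limit is COP_HP = T_H/ΔT = 28.43, so W_min = Q_H/COP = Q_H·ΔT/T_H.
W_min = 3290 × 10.40/295.70 = 115.7 MJ.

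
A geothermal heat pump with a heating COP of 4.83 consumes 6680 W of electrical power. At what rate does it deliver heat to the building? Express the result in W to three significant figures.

32300 W

Q̇_H = COP_HP × Ẇ = 4.83 × 6680 = 32260 W.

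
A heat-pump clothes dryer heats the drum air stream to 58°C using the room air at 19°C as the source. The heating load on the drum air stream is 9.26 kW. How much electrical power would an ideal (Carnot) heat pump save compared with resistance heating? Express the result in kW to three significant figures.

In absolute terms T_C = 292.15 K and T_H = 331.15 K, so ΔT = 39.00 K.
COP_Carnot = T_H/ΔT = 331.15/39.00 = 8.491.
Resistance heating needs Ẇ_res = Q̇_H = 9.260 kW; the reversible heat pump needs only Ẇ_hp = Q̇_H/COP = 1.091 kW.
Saving = 9.260 − 1.091 = 8.169 kW.

8.17 kW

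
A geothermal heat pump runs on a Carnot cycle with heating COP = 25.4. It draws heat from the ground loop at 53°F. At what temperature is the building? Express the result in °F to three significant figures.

74.0 °F

COP_HP = T_H/(T_H − T_C) rearranges to T_H = COP·T_C/(COP − 1).
With T_C = 284.82 K, T_H = 25.4 × 284.82/24.40 = 296.49 K.
Converting, 296.49 K = 74.01°F.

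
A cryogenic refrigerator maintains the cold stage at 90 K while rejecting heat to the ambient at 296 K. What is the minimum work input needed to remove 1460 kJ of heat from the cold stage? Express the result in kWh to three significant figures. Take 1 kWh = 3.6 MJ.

0.928 kWh

The reservoir spacing is ΔT = 296 − 90 = 206.0 K.
The reversible limit is COP_R = T_C/ΔT = 0.4369, so W_min = Q_C/COP = Q_C·ΔT/T_C.
W_min = 1460 × 206.0/90.00 = 3342 kJ = 0.9283 kWh.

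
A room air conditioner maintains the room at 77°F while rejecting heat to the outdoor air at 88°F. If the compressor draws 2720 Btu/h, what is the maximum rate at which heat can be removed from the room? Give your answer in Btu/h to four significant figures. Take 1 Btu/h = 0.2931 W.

In absolute terms T_C = 298.15 K and T_H = 304.26 K, so ΔT = 6.111 K.
COP_Carnot = T_C/ΔT = 298.15/6.111 = 48.79.
Q̇_max = COP_Carnot × Ẇ = 48.79 × 2720 Btu/h = 132700 Btu/h.

132700 Btu/h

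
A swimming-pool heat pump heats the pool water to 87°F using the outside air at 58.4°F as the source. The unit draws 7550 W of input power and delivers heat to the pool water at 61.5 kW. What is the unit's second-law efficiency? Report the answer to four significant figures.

0.4262

Converting, Q̇_H = 61.50 kW = 61500 W, so COP_actual = Q̇_H/Ẇ = 61500/7550 = 8.146.
In absolute terms T_C = 287.82 K and T_H = 303.71 K, so ΔT = 15.89 K.
COP_Carnot = T_H/ΔT = 303.71/15.89 = 19.11.
η_II = COP_actual/COP_Carnot = 8.146/19.11 = 0.4262.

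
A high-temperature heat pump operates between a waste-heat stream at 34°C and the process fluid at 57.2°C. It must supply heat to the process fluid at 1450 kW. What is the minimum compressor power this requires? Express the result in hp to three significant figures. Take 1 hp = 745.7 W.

In absolute terms T_C = 307.15 K and T_H = 330.35 K, so ΔT = 23.20 K.
COP_Carnot = T_H/ΔT = 330.35/23.20 = 14.24.
Ẇ_min = Q̇/COP_Carnot = 1450/14.24 = 101.8 kW = 136.6 hp.

137 hp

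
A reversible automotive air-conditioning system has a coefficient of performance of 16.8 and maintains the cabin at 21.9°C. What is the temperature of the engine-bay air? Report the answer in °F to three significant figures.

103 °F

COP_R = T_C/(T_H − T_C) gives T_H − T_C = T_C/COP.
With T_C = 295.05 K, T_H = 295.05 × (1 + 1/16.8) = 312.61 K.
Converting, 312.61 K = 103.03°F.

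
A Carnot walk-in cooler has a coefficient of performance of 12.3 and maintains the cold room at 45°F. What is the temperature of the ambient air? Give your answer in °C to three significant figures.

30.0 °C

COP_R = T_C/(T_H − T_C) gives T_H − T_C = T_C/COP.
With T_C = 280.37 K, T_H = 280.37 × (1 + 1/12.3) = 303.17 K.
Converting, 303.17 K = 30.02°C.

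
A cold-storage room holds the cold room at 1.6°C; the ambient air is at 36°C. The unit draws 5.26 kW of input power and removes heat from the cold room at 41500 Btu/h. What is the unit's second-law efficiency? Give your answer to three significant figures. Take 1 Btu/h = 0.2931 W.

Converting, Q̇_C = 41500 Btu/h = 12.16 kW, so COP_actual = Q̇_C/Ẇ = 12.16/5.260 = 2.312.
In absolute terms T_C = 274.75 K and T_H = 309.15 K, so ΔT = 34.40 K.
COP_Carnot = T_C/ΔT = 274.75/34.40 = 7.987.
η_II = COP_actual/COP_Carnot = 2.312/7.987 = 0.2895.

0.290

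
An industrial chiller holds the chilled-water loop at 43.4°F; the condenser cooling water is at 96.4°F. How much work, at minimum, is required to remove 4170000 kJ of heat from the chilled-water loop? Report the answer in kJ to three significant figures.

439000 kJ

In absolute terms T_C = 279.48 K and T_H = 308.93 K, so ΔT = 29.44 K.
The reversible limit is COP_R = T_C/ΔT = 9.492, so W_min = Q_C/COP = Q_C·ΔT/T_C.
W_min = 4170000 × 29.44/279.48 = 439300 kJ.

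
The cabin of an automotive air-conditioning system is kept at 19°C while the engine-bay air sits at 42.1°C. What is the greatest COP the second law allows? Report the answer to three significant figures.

12.6

In absolute terms T_C = 292.15 K and T_H = 315.25 K, so ΔT = 23.10 K.
For a reversible cycle, COP_Carnot = T_C/ΔT = 292.15/23.10 = 12.65.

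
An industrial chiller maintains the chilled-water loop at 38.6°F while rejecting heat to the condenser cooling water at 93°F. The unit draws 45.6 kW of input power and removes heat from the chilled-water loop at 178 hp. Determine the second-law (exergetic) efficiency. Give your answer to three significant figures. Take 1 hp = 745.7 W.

Converting, Q̇_C = 178.0 hp = 132.7 kW, so COP_actual = Q̇_C/Ẇ = 132.7/45.60 = 2.911.
In absolute terms T_C = 276.82 K and T_H = 307.04 K, so ΔT = 30.22 K.
COP_Carnot = T_C/ΔT = 276.82/30.22 = 9.159.
η_II = COP_actual/COP_Carnot = 2.911/9.159 = 0.3178.

0.318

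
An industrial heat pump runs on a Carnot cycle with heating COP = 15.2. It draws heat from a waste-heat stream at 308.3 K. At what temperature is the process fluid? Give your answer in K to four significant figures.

330.0 K

COP_HP = T_H/(T_H − T_C) rearranges to T_H = COP·T_C/(COP − 1).
With T_C = 308.30 K, T_H = 15.2 × 308.30/14.20 = 330.01 K.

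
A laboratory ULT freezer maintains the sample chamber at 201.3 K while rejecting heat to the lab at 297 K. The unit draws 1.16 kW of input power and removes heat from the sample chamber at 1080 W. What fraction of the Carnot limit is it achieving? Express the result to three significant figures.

Converting, Q̇_C = 1080 W = 1.080 kW, so COP_actual = Q̇_C/Ẇ = 1.080/1.160 = 0.9310.
The reservoir spacing is ΔT = 297 − 201.3 = 95.70 K.
COP_Carnot = T_C/ΔT = 201.30/95.70 = 2.103.
η_II = COP_actual/COP_Carnot = 0.9310/2.103 = 0.4426.

0.443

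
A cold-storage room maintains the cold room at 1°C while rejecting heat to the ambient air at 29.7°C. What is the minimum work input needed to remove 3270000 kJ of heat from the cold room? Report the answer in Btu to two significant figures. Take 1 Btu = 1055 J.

320000 Btu

In absolute terms T_C = 274.15 K and T_H = 302.85 K, so ΔT = 28.70 K.
The reversible limit is COP_R = T_C/ΔT = 9.552, so W_min = Q_C/COP = Q_C·ΔT/T_C.
W_min = 3270000 × 28.70/274.15 = 342300 kJ = 324500 Btu.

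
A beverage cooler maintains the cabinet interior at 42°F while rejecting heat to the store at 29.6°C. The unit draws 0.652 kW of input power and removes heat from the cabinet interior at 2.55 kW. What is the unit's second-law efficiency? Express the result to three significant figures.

0.337

COP_actual = Q̇_C/Ẇ = 2.550/0.6520 = 3.911.
In absolute terms T_C = 278.71 K and T_H = 302.75 K, so ΔT = 24.04 K.
COP_Carnot = T_C/ΔT = 278.71/24.04 = 11.59.
η_II = COP_actual/COP_Carnot = 3.911/11.59 = 0.3374.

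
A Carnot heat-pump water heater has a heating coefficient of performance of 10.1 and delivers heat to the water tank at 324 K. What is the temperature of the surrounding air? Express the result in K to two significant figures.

COP_HP = T_H/(T_H − T_C) gives T_H − T_C = T_H/COP.
With T_H = 324.00 K, T_C = 324.00 × (1 − 1/10.1) = 291.92 K.

290 K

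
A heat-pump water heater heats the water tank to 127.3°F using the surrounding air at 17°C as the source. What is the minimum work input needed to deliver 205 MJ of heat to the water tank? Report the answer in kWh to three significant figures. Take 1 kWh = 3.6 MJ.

In absolute terms T_C = 290.15 K and T_H = 326.09 K, so ΔT = 35.94 K.
The reversible limit is COP_HP = T_H/ΔT = 9.072, so W_min = Q_H/COP = Q_H·ΔT/T_H.
W_min = 205.0 × 35.94/326.09 = 22.60 MJ = 6.277 kWh.

6.28 kWh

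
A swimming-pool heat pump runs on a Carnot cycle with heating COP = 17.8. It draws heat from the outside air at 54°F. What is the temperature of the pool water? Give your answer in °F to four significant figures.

84.58 °F

COP_HP = T_H/(T_H − T_C) rearranges to T_H = COP·T_C/(COP − 1).
With T_C = 285.37 K, T_H = 17.8 × 285.37/16.80 = 302.36 K.
Converting, 302.36 K = 84.58°F.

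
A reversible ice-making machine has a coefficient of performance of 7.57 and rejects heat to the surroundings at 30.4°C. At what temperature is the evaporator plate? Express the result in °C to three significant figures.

-5.02 °C

For a Carnot refrigerator COP_R = T_C/(T_H − T_C), so T_C = COP·T_H/(1 + COP).
With T_H = 303.55 K, T_C = 7.57 × 303.55/8.570 = 268.13 K.
Converting, 268.13 K = -5.02°C.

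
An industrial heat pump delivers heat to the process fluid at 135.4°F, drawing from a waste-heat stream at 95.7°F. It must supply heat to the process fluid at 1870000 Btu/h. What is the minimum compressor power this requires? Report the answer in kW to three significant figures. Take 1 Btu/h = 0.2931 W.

36.6 kW

In absolute terms T_C = 308.54 K and T_H = 330.59 K, so ΔT = 22.06 K.
COP_Carnot = T_H/ΔT = 330.59/22.06 = 14.99.
Ẇ_min = Q̇/COP_Carnot = 1870000/14.99 = 124800 Btu/h = 36.57 kW.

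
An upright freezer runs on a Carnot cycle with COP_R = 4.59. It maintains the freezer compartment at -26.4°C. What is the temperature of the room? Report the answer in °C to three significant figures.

27.4 °C

COP_R = T_C/(T_H − T_C) gives T_H − T_C = T_C/COP.
With T_C = 246.75 K, T_H = 246.75 × (1 + 1/4.59) = 300.51 K.
Converting, 300.51 K = 27.36°C.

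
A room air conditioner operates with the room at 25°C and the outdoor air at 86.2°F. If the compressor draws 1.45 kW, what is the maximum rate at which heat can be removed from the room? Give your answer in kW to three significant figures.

In absolute terms T_C = 298.15 K and T_H = 303.26 K, so ΔT = 5.111 K.
COP_Carnot = T_C/ΔT = 298.15/5.111 = 58.33.
Q̇_max = COP_Carnot × Ẇ = 58.33 × 1.450 kW = 84.58 kW.

84.6 kW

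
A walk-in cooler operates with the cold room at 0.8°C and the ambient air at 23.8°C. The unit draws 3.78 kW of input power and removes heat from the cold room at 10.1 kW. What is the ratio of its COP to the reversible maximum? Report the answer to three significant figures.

0.224

COP_actual = Q̇_C/Ẇ = 10.10/3.780 = 2.672.
In absolute terms T_C = 273.95 K and T_H = 296.95 K, so ΔT = 23.00 K.
COP_Carnot = T_C/ΔT = 273.95/23.00 = 11.91.
η_II = COP_actual/COP_Carnot = 2.672/11.91 = 0.2243.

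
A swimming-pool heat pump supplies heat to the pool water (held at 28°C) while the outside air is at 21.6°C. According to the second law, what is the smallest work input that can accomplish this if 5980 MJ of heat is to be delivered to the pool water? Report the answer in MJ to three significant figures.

127 MJ

In absolute terms T_C = 294.75 K and T_H = 301.15 K, so ΔT = 6.400 K.
The reversible limit is COP_HP = T_H/ΔT = 47.05, so W_min = Q_H/COP = Q_H·ΔT/T_H.
W_min = 5980 × 6.400/301.15 = 127.1 MJ.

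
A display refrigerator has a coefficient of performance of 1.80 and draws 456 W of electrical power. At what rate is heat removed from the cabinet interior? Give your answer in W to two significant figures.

Q̇_C = COP × Ẇ = 1.80 × 456.0 = 820.8 W.

820 W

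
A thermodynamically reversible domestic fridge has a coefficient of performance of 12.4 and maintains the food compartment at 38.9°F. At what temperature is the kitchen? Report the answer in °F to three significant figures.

COP_R = T_C/(T_H − T_C) gives T_H − T_C = T_C/COP.
With T_C = 276.98 K, T_H = 276.98 × (1 + 1/12.4) = 299.32 K.
Converting, 299.32 K = 79.11°F.

79.1 °F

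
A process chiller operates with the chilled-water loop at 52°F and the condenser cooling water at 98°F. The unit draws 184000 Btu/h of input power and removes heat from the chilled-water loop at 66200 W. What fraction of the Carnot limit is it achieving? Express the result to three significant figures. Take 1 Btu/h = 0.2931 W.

Converting, Q̇_C = 66200 W = 225900 Btu/h, so COP_actual = Q̇_C/Ẇ = 225900/184000 = 1.228.
In absolute terms T_C = 284.26 K and T_H = 309.82 K, so ΔT = 25.56 K.
COP_Carnot = T_C/ΔT = 284.26/25.56 = 11.12.
η_II = COP_actual/COP_Carnot = 1.228/11.12 = 0.1104.

0.110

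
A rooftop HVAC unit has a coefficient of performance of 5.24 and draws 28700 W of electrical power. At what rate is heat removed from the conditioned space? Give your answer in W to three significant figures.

Q̇_C = COP × Ẇ = 5.24 × 28700 = 150400 W.

150000 W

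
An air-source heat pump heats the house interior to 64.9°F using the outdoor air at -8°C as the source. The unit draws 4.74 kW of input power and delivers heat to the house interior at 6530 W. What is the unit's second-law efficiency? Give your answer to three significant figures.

Converting, Q̇_H = 6530 W = 6.530 kW, so COP_actual = Q̇_H/Ẇ = 6.530/4.740 = 1.378.
In absolute terms T_C = 265.15 K and T_H = 291.43 K, so ΔT = 26.28 K.
COP_Carnot = T_H/ΔT = 291.43/26.28 = 11.09.
η_II = COP_actual/COP_Carnot = 1.378/11.09 = 0.1242.

0.124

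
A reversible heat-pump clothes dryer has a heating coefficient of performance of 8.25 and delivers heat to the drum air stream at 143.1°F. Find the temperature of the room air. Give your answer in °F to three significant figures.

COP_HP = T_H/(T_H − T_C) gives T_H − T_C = T_H/COP.
With T_H = 334.87 K, T_C = 334.87 × (1 − 1/8.25) = 294.28 K.
Converting, 294.28 K = 70.04°F.

70.0 °F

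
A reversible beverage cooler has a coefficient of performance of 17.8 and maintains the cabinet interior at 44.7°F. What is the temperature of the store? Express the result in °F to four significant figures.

COP_R = T_C/(T_H − T_C) gives T_H − T_C = T_C/COP.
With T_C = 280.21 K, T_H = 280.21 × (1 + 1/17.8) = 295.95 K.
Converting, 295.95 K = 73.04°F.

73.04 °F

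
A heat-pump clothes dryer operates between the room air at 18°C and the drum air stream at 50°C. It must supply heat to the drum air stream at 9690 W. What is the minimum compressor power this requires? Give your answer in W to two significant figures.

In absolute terms T_C = 291.15 K and T_H = 323.15 K, so ΔT = 32.00 K.
COP_Carnot = T_H/ΔT = 323.15/32.00 = 10.10.
Ẇ_min = Q̇/COP_Carnot = 9690/10.10 = 959.6 W.

960 W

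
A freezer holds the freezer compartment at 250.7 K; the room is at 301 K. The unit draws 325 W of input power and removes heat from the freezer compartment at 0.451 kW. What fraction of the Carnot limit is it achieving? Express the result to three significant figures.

0.278

Converting, Q̇_C = 0.4510 kW = 451.0 W, so COP_actual = Q̇_C/Ẇ = 451.0/325.0 = 1.388.
The reservoir spacing is ΔT = 301 − 250.7 = 50.30 K.
COP_Carnot = T_C/ΔT = 250.70/50.30 = 4.984.
η_II = COP_actual/COP_Carnot = 1.388/4.984 = 0.2784.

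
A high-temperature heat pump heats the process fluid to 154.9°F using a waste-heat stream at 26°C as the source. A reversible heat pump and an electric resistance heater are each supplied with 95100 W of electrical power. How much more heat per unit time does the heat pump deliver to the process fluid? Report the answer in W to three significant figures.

673000 W

In absolute terms T_C = 299.15 K and T_H = 341.43 K, so ΔT = 42.28 K.
COP_Carnot = T_H/ΔT = 341.43/42.28 = 8.076.
The heat pump delivers Q̇_H = COP × Ẇ = 768000 W; the resistance heater delivers Ẇ = 95100 W.
Extra = (COP − 1)·Ẇ = 672900 W.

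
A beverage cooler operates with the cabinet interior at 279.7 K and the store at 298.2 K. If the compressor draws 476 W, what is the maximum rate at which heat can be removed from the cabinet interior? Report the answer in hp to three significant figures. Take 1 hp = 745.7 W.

The reservoir spacing is ΔT = 298.2 − 279.7 = 18.50 K.
COP_Carnot = T_C/ΔT = 279.70/18.50 = 15.12.
Q̇_max = COP_Carnot × Ẇ = 15.12 × 476.0 W = 7197 W = 9.651 hp.

9.65 hp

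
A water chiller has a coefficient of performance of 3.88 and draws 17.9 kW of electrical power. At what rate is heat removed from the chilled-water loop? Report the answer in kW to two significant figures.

69 kW

Q̇_C = COP × Ẇ = 3.88 × 17.90 = 69.45 kW.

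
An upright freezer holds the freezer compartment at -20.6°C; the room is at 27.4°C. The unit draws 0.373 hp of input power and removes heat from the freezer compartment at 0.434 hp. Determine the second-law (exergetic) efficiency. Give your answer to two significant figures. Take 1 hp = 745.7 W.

0.22

COP_actual = Q̇_C/Ẇ = 0.4340/0.3730 = 1.164.
In absolute terms T_C = 252.55 K and T_H = 300.55 K, so ΔT = 48.00 K.
COP_Carnot = T_C/ΔT = 252.55/48.00 = 5.261.
η_II = COP_actual/COP_Carnot = 1.164/5.261 = 0.2211.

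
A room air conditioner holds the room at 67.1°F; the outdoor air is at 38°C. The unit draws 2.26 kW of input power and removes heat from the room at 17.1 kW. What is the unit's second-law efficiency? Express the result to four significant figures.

0.4783

COP_actual = Q̇_C/Ẇ = 17.10/2.260 = 7.566.
In absolute terms T_C = 292.65 K and T_H = 311.15 K, so ΔT = 18.50 K.
COP_Carnot = T_C/ΔT = 292.65/18.50 = 15.82.
η_II = COP_actual/COP_Carnot = 7.566/15.82 = 0.4783.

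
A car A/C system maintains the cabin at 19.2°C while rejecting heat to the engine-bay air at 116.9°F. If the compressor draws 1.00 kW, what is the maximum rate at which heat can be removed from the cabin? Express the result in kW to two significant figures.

In absolute terms T_C = 292.35 K and T_H = 320.32 K, so ΔT = 27.97 K.
COP_Carnot = T_C/ΔT = 292.35/27.97 = 10.45.
Q̇_max = COP_Carnot × Ẇ = 10.45 × 1.000 kW = 10.45 kW.

10 kW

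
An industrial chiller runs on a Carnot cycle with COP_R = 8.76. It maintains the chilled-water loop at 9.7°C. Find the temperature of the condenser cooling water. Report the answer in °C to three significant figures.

COP_R = T_C/(T_H − T_C) gives T_H − T_C = T_C/COP.
With T_C = 282.85 K, T_H = 282.85 × (1 + 1/8.76) = 315.14 K.
Converting, 315.14 K = 41.99°C.

42.0 °C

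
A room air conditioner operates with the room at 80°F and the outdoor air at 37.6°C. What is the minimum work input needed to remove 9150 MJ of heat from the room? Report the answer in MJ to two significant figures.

330 MJ

In absolute terms T_C = 299.82 K and T_H = 310.75 K, so ΔT = 10.93 K.
The reversible limit is COP_R = T_C/ΔT = 27.42, so W_min = Q_C/COP = Q_C·ΔT/T_C.
W_min = 9150 × 10.93/299.82 = 333.7 MJ.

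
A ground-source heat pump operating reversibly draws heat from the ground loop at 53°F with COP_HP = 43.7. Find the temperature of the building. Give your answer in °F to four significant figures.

65.01 °F

COP_HP = T_H/(T_H − T_C) rearranges to T_H = COP·T_C/(COP − 1).
With T_C = 284.82 K, T_H = 43.7 × 284.82/42.70 = 291.49 K.
Converting, 291.49 K = 65.01°F.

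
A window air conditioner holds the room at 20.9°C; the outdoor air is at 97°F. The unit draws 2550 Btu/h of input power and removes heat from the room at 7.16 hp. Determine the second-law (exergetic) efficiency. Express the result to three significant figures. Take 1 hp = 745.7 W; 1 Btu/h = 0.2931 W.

Converting, Q̇_C = 7.160 hp = 18220 Btu/h, so COP_actual = Q̇_C/Ẇ = 18220/2550 = 7.144.
In absolute terms T_C = 294.05 K and T_H = 309.26 K, so ΔT = 15.21 K.
COP_Carnot = T_C/ΔT = 294.05/15.21 = 19.33.
η_II = COP_actual/COP_Carnot = 7.144/19.33 = 0.3695.

0.370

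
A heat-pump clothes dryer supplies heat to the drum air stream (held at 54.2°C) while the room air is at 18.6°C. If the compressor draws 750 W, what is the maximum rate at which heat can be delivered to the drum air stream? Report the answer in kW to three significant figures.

6.90 kW

In absolute terms T_C = 291.75 K and T_H = 327.35 K, so ΔT = 35.60 K.
COP_Carnot = T_H/ΔT = 327.35/35.60 = 9.195.
Q̇_max = COP_Carnot × Ẇ = 9.195 × 750.0 W = 6896 W = 6.896 kW.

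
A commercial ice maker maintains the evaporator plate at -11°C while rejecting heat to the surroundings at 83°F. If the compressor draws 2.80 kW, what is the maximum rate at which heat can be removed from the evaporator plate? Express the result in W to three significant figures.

18700 W

In absolute terms T_C = 262.15 K and T_H = 301.48 K, so ΔT = 39.33 K.
COP_Carnot = T_C/ΔT = 262.15/39.33 = 6.665.
Q̇_max = COP_Carnot × Ẇ = 6.665 × 2.800 kW = 18.66 kW = 18660 W.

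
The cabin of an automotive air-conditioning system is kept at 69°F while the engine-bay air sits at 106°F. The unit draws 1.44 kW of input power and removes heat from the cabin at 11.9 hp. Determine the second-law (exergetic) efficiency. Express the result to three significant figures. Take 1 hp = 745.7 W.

0.431

Converting, Q̇_C = 11.90 hp = 8.874 kW, so COP_actual = Q̇_C/Ẇ = 8.874/1.440 = 6.162.
In absolute terms T_C = 293.71 K and T_H = 314.26 K, so ΔT = 20.56 K.
COP_Carnot = T_C/ΔT = 293.71/20.56 = 14.29.
η_II = COP_actual/COP_Carnot = 6.162/14.29 = 0.4313.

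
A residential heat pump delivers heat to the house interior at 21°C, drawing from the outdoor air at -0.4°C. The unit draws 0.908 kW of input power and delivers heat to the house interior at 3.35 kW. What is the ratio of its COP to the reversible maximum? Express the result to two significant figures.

0.27

COP_actual = Q̇_H/Ẇ = 3.350/0.9080 = 3.689.
In absolute terms T_C = 272.75 K and T_H = 294.15 K, so ΔT = 21.40 K.
COP_Carnot = T_H/ΔT = 294.15/21.40 = 13.75.
η_II = COP_actual/COP_Carnot = 3.689/13.75 = 0.2684.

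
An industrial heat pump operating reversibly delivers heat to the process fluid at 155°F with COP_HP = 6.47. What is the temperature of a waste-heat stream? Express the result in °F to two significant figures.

COP_HP = T_H/(T_H − T_C) gives T_H − T_C = T_H/COP.
With T_H = 341.48 K, T_C = 341.48 × (1 − 1/6.47) = 288.70 K.
Converting, 288.70 K = 60.00°F.

60 °F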